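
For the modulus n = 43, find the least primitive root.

3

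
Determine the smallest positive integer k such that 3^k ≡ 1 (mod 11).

5

By Lagrange's theorem, ord_11(3) divides φ(11) = 11 − 1 = 10 = 2 · 5.
Divisors of 10: 1, 2, 5, 10.
Check 3^d mod 11 for each divisor in increasing order:
3^1 ≡ 3 (mod 11)
3^2 ≡ 9 (mod 11)
3^5 ≡ 1 (mod 11) ✓
The smallest such exponent is 5, so the order of 3 is 5.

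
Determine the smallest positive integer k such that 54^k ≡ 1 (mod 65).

12

The order of 54 must divide φ(65) = φ(5·13) = (5−1)·(13−1) = 4·12 = 48 = 2^4 · 3.
Divisors of 48: 1, 2, 3, 4, 6, 8, 12, 16, 24, 48.
Test each divisor d:
54^1 ≡ 54
54^2 ≡ 56
54^3 ≡ 34
54^4 ≡ 16
54^6 ≡ 51
54^8 ≡ 61
54^12 ≡ 1
Hence ord(54) = 12.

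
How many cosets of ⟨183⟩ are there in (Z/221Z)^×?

48

By Lagrange's theorem, ord_221(183) divides φ(221) = φ(13·17) = (13−1)·(17−1) = 12·16 = 192 = 2^6 · 3.
Divisors of 192: 1, 2, 3, 4, 6, 8, 12, 16, 24, 32, 48, 64, 96, 192.
Check 183^d mod 221 for each divisor in increasing order:
183^1 ≡ 183 (mod 221)
183^2 ≡ 118 (mod 221)
183^3 ≡ 157 (mod 221)
183^4 ≡ 1 (mod 221) ✓
The order of 183 is 4, so the subgroup it generates has 4 elements.
Index = |(Z/221Z)^×| / |⟨183⟩| = 192 / 4 = 48.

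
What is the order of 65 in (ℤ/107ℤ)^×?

The order of 65 must divide φ(107) = 107 − 1 = 106 = 2 · 53.
Divisors of 106: 1, 2, 53, 106.
Compute 65^d (mod 107) for the divisors d until we hit 1:
65^1 ≡ 65
65^2 ≡ 52
65^53 ≡ 106
65^106 ≡ 1
Therefore the multiplicative order of 65 modulo 107 is 106.

106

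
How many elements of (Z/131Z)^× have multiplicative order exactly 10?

4

φ(131) = 131 − 1 = 130 = 2 · 5 · 13.
(Z/131Z)^× is cyclic (|G| = 130); a cyclic group of order m has exactly φ(d) elements of each order d | m, and none otherwise.
10 = 2 · 5 divides 130, and φ(10) = 4.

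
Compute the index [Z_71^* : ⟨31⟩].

The order of 31 must divide φ(71) = 71 − 1 = 70 = 2 · 5 · 7.
Divisors of 70: 1, 2, 5, 7, 10, 14, 35, 70.
Test each divisor d:
31^1 ≡ 31 (mod 71)
31^2 ≡ 38 (mod 71)
31^5 ≡ 34 (mod 71)
31^7 ≡ 14 (mod 71)
31^10 ≡ 20 (mod 71)
31^14 ≡ 54 (mod 71)
31^35 ≡ 70 (mod 71)
31^70 ≡ 1 (mod 71) ✓
Thus |⟨31⟩| = ord(31) = 70.
The index is φ(71) / ord(31) = 70 / 70 = 1.

1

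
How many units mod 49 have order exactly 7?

φ(49) = φ(7^2) = 7·(7−1) = 42 = 2 · 3 · 7.
(Z/49Z)^× is cyclic (|G| = 42); a cyclic group of order m has exactly φ(d) elements of each order d | m, and none otherwise.
7 | 42, and φ(7) = 7 − 1 = 6.

6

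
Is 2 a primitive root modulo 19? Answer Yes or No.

φ(19) = 19 − 1 = 18 = 2 · 3^2.
2 is a primitive root mod 19 iff 2^(φ(19)/q) ≢ 1 for every prime q | φ(19), i.e. q ∈ {2, 3}.
2^9 ≡ 18 (mod 19)  [q = 2: ≢ 1 ✓]
2^6 ≡ 7 (mod 19)  [q = 3: ≢ 1 ✓]
None equal 1, so ord_19(2) = 18: 2 is a primitive root.

Yes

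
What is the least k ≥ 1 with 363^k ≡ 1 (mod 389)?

388

The order of 363 must divide φ(389) = 389 − 1 = 388 = 2^2 · 97.
Divisors of 388: 1, 2, 4, 97, 194, 388.
Compute 363^d (mod 389) for the divisors d until we hit 1:
363^1 ≡ 363 (mod 389)
363^2 ≡ 287 (mod 389)
363^4 ≡ 290 (mod 389)
363^97 ≡ 274 (mod 389)
363^194 ≡ 388 (mod 389)
363^388 ≡ 1 (mod 389) ✓
Therefore the multiplicative order of 363 modulo 389 is 388.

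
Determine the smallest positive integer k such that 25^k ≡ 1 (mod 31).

Since 25 ∈ (Z/31Z)^×, its order divides φ(31) = 31 − 1 = 30 = 2 · 3 · 5.
Divisors of 30: 1, 2, 3, 5, 6, 10, 15, 30.
Test each divisor d:
25^1 ≡ 25 (mod 31)
25^2 ≡ 5 (mod 31)
25^3 ≡ 1 (mod 31) ✓
Hence ord(25) = 3.

3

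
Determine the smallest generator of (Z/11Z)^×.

φ(11) = 11 − 1 = 10 = 2 · 5.
g is a primitive root iff g^(10/q) ≢ 1 (mod 11) for each prime q ∈ {2, 5}.
g = 2: 2^5 ≡ 10; 2^2 ≡ 4 — none is 1, so 2 is a primitive root.
Hence the least primitive root of 11 is 2.

2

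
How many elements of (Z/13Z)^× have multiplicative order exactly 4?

φ(13) = 13 − 1 = 12 = 2^2 · 3.
Since (Z/13Z)^× is cyclic of order 12, the number of elements of order d is φ(d) when d | 12 and 0 otherwise.
4 = 2^2 divides 12, and φ(4) = 2.

2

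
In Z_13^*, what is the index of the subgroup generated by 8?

Since 8 ∈ (Z/13Z)^×, its order divides φ(13) = 13 − 1 = 12 = 2^2 · 3.
Divisors of 12: 1, 2, 3, 4, 6, 12.
Test each divisor d:
8^1 ≡ 8 (mod 13)
8^2 ≡ 12 (mod 13)
8^3 ≡ 5 (mod 13)
8^4 ≡ 1 (mod 13) ✓
The order of 8 is 4, so the subgroup it generates has 4 elements.
[(Z/13Z)^× : ⟨8⟩] = 12/4 = 3.

3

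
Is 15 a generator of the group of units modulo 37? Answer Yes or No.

Yes

φ(37) = 37 − 1 = 36 = 2^2 · 3^2.
Test 15^(36/q) mod 37 for each prime factor q of 36:
15^18 ≡ 36 (mod 37)  [q = 2: ≢ 1 ✓]
15^12 ≡ 26 (mod 37)  [q = 3: ≢ 1 ✓]
None equal 1, so ord_37(15) = 36: 15 is a primitive root.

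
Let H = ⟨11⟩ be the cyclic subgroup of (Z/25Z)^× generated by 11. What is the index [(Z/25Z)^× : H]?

4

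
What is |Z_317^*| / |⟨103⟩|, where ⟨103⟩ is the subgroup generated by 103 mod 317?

4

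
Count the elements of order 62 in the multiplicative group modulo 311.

φ(311) = 311 − 1 = 310 = 2 · 5 · 31.
In a cyclic group of order 310, there are φ(d) elements of order d for each divisor d of 310, and zero for non-divisors.
62 = 2 · 31 divides 310, and φ(62) = 30.

30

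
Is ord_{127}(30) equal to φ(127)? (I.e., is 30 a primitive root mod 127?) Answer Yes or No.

No

φ(127) = 127 − 1 = 126 = 2 · 3^2 · 7.
It suffices to check that the order of 30 is not a proper divisor of 126: compute 30^(126/q) for q ∈ {2, 3, 7}.
30^63 ≡ 1 (mod 127)  [q = 2: ≡ 1 ✗]
30^42 ≡ 107 (mod 127)  [q = 3: ≢ 1 ✓]
30^18 ≡ 32 (mod 127)  [q = 7: ≢ 1 ✓]
30^63 ≡ 1 shows ord(30) | 63, strictly less than φ(127); not a primitive root.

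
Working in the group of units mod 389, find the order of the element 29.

The order of 29 must divide φ(389) = 389 − 1 = 388 = 2^2 · 97.
Divisors of 388: 1, 2, 4, 97, 194, 388.
Test each divisor d:
29^1 ≡ 29 (mod 389)
29^2 ≡ 63 (mod 389)
29^4 ≡ 79 (mod 389)
29^97 ≡ 274 (mod 389)
29^194 ≡ 388 (mod 389)
29^388 ≡ 1 (mod 389) ✓
The smallest such exponent is 388, so the order of 29 is 388.

388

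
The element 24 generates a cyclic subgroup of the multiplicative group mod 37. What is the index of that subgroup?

1

By Lagrange's theorem, ord_37(24) divides φ(37) = 37 − 1 = 36 = 2^2 · 3^2.
Divisors of 36: 1, 2, 3, 4, 6, 9, 12, 18, 36.
Compute 24^d (mod 37) for the divisors d until we hit 1:
24^1 ≡ 24 (mod 37)
24^2 ≡ 21 (mod 37)
24^3 ≡ 23 (mod 37)
24^4 ≡ 34 (mod 37)
24^6 ≡ 11 (mod 37)
24^9 ≡ 31 (mod 37)
24^12 ≡ 10 (mod 37)
24^18 ≡ 36 (mod 37)
24^36 ≡ 1 (mod 37) ✓
Thus |⟨24⟩| = ord(24) = 36.
Index = |(Z/37Z)^×| / |⟨24⟩| = 36 / 36 = 1.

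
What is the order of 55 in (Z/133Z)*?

18

Since 55 ∈ (Z/133Z)^×, its order divides φ(133) = φ(7·19) = (7−1)·(19−1) = 6·18 = 108 = 2^2 · 3^3.
Divisors of 108: 1, 2, 3, 4, 6, 9, 12, 18, 27, 36, 54, 108.
Test each divisor d:
55^1 ≡ 55
55^2 ≡ 99
55^3 ≡ 125
55^4 ≡ 92
55^6 ≡ 64
55^9 ≡ 20
55^12 ≡ 106
55^18 ≡ 1
So ord_133(55) = 18.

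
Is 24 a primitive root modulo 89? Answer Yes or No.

φ(89) = 89 − 1 = 88 = 2^3 · 11.
Test 24^(88/q) mod 89 for each prime factor q of 88:
24^44 ≡ 88 (mod 89)  [q = 2: ≢ 1 ✓]
24^8 ≡ 78 (mod 89)  [q = 11: ≢ 1 ✓]
Every test exponent gives a nontrivial residue, hence 24 generates the full group.

Yes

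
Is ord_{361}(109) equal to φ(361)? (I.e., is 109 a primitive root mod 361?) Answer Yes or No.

φ(361) = φ(19^2) = 19·(19−1) = 342 = 2 · 3^2 · 19.
It suffices to check that the order of 109 is not a proper divisor of 342: compute 109^(342/q) for q ∈ {2, 3, 19}.
109^171 ≡ 360 (mod 361)  [q = 2: ≢ 1 ✓]
109^114 ≡ 292 (mod 361)  [q = 3: ≢ 1 ✓]
109^18 ≡ 324 (mod 361)  [q = 19: ≢ 1 ✓]
All checks pass, so 109 has order 342 and is a primitive root modulo 361.

Yes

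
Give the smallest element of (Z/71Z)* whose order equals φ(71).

7

φ(71) = 71 − 1 = 70 = 2 · 5 · 7.
Test candidates g = 2, 3, … against the prime factors q ∈ {2, 5, 7} of φ(71): g is a generator iff g^(70/q) ≢ 1 for every such q.
g = 2: 2^35 ≡ 1 — hits 1, so not a primitive root.
g = 3: 3^35 ≡ 1 — hits 1, so not a primitive root.
g = 4: 4^35 ≡ 1 — hits 1, so not a primitive root.
g = 5: 5^35 ≡ 1 — hits 1, so not a primitive root.
g = 6: 6^35 ≡ 1 — hits 1, so not a primitive root.
g = 7: 7^35 ≡ 70; 7^14 ≡ 54; 7^10 ≡ 45 — none is 1, so 7 is a primitive root.
So 7 is the smallest generator of (Z/71Z)^×.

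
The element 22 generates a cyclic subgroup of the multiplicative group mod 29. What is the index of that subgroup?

ord(22) | φ(29) = 29 − 1 = 28 = 2^2 · 7.
Divisors of 28: 1, 2, 4, 7, 14, 28.
Evaluate successive powers at the divisors of 28:
22^1 ≡ 22
22^2 ≡ 20
22^4 ≡ 23
22^7 ≡ 28
22^14 ≡ 1
Thus |⟨22⟩| = ord(22) = 14.
The index is φ(29) / ord(22) = 28 / 14 = 2.

2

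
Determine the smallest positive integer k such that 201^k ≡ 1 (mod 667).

Since 201 ∈ (Z/667Z)^×, its order divides φ(667) = φ(23·29) = (23−1)·(29−1) = 22·28 = 616 = 2^3 · 7 · 11.
Divisors of 616: 1, 2, 4, 7, 8, 11, 14, 22, 28, 44, 56, 77, 88, 154, 308, 616.
Check 201^d mod 667 for each divisor in increasing order:
201^1 ≡ 201 (mod 667)
201^2 ≡ 381 (mod 667)
201^4 ≡ 422 (mod 667)
201^7 ≡ 365 (mod 667)
201^8 ≡ 662 (mod 667)
201^11 ≡ 620 (mod 667)
201^14 ≡ 492 (mod 667)
201^22 ≡ 208 (mod 667)
201^28 ≡ 610 (mod 667)
201^44 ≡ 576 (mod 667)
201^56 ≡ 581 (mod 667)
201^77 ≡ 505 (mod 667)
201^88 ≡ 277 (mod 667)
201^154 ≡ 231 (mod 667)
201^308 ≡ 1 (mod 667) ✓
So ord_667(201) = 308.

308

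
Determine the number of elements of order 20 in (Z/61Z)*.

φ(61) = 61 − 1 = 60 = 2^2 · 3 · 5.
In a cyclic group of order 60, there are φ(d) elements of order d for each divisor d of 60, and zero for non-divisors.
20 = 2^2 · 5 divides 60, and φ(20) = 8.

8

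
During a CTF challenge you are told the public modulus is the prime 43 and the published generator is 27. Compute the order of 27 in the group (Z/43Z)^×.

14

Since 27 ∈ (Z/43Z)^×, its order divides φ(43) = 43 − 1 = 42 = 2 · 3 · 7.
Divisors of 42: 1, 2, 3, 6, 7, 14, 21, 42.
Check 27^d mod 43 for each divisor in increasing order:
27^1 ≡ 27 (mod 43)
27^2 ≡ 41 (mod 43)
27^3 ≡ 32 (mod 43)
27^6 ≡ 35 (mod 43)
27^7 ≡ 42 (mod 43)
27^14 ≡ 1 (mod 43) ✓
Therefore the multiplicative order of 27 modulo 43 is 14.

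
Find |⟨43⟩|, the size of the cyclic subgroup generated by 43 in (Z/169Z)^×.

The order of 43 must divide φ(169) = φ(13^2) = 13·(13−1) = 156 = 2^2 · 3 · 13.
Divisors of 156: 1, 2, 3, 4, 6, 12, 13, 26, 39, 52, 78, 156.
Compute 43^d (mod 169) for the divisors d until we hit 1:
43^1 ≡ 43
43^2 ≡ 159
43^3 ≡ 77
43^4 ≡ 100
43^6 ≡ 14
43^12 ≡ 27
43^13 ≡ 147
43^26 ≡ 146
43^39 ≡ 168
43^52 ≡ 22
43^78 ≡ 1
The smallest such exponent is 78, so the order of 43 is 78.

78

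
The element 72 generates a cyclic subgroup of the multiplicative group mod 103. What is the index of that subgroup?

6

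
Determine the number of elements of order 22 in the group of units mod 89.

φ(89) = 89 − 1 = 88 = 2^3 · 11.
Since (Z/89Z)^× is cyclic of order 88, the number of elements of order d is φ(d) when d | 88 and 0 otherwise.
22 = 2 · 11 divides 88, and φ(22) = 10.

10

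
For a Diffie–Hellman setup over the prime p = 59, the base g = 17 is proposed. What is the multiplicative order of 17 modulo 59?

29

Since 17 ∈ (Z/59Z)^×, its order divides φ(59) = 59 − 1 = 58 = 2 · 29.
Divisors of 58: 1, 2, 29, 58.
Evaluate successive powers at the divisors of 58:
17^1 ≡ 17 (mod 59)
17^2 ≡ 53 (mod 59)
17^29 ≡ 1 (mod 59) ✓
So ord_59(17) = 29.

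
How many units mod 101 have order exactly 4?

φ(101) = 101 − 1 = 100 = 2^2 · 5^2.
Since (Z/101Z)^× is cyclic of order 100, the number of elements of order d is φ(d) when d | 100 and 0 otherwise.
4 = 2^2 divides 100, and φ(4) = 2.

2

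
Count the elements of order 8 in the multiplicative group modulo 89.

φ(89) = 89 − 1 = 88 = 2^3 · 11.
(Z/89Z)^× is cyclic (|G| = 88); a cyclic group of order m has exactly φ(d) elements of each order d | m, and none otherwise.
8 = 2^3 divides 88, and φ(8) = 4.

4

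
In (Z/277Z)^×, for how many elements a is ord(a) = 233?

0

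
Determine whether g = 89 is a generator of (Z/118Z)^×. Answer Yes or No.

Yes

φ(118) = φ(2)·φ(59) = 1·58 = 58 = 2 · 29.
89 is a primitive root mod 118 iff 89^(φ(118)/q) ≢ 1 for every prime q | φ(118), i.e. q ∈ {2, 29}.
89^29 ≡ 117 (mod 118)  [q = 2: ≢ 1 ✓]
89^2 ≡ 15 (mod 118)  [q = 29: ≢ 1 ✓]
Every test exponent gives a nontrivial residue, hence 89 generates the full group.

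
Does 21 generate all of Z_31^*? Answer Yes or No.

Yes

φ(31) = 31 − 1 = 30 = 2 · 3 · 5.
An element g generates (Z/31Z)^× iff g^(30/q) ≢ 1 (mod 31) for each prime q ∈ {2, 3, 5}.
21^15 ≡ 30 (mod 31)  [q = 2: ≢ 1 ✓]
21^10 ≡ 5 (mod 31)  [q = 3: ≢ 1 ✓]
21^6 ≡ 2 (mod 31)  [q = 5: ≢ 1 ✓]
Every test exponent gives a nontrivial residue, hence 21 generates the full group.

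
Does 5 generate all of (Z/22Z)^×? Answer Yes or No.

No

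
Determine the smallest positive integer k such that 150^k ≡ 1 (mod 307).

The order of 150 must divide φ(307) = 307 − 1 = 306 = 2 · 3^2 · 17.
Divisors of 306: 1, 2, 3, 6, 9, 17, 18, 34, 51, 102, 153, 306.
Check 150^d mod 307 for each divisor in increasing order:
150^1 ≡ 150 (mod 307)
150^2 ≡ 89 (mod 307)
150^3 ≡ 149 (mod 307)
150^6 ≡ 97 (mod 307)
150^9 ≡ 24 (mod 307)
150^17 ≡ 274 (mod 307)
150^18 ≡ 269 (mod 307)
150^34 ≡ 168 (mod 307)
150^51 ≡ 289 (mod 307)
150^102 ≡ 17 (mod 307)
150^153 ≡ 1 (mod 307) ✓
So ord_307(150) = 153.

153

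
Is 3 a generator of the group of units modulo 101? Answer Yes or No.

φ(101) = 101 − 1 = 100 = 2^2 · 5^2.
It suffices to check that the order of 3 is not a proper divisor of 100: compute 3^(100/q) for q ∈ {2, 5}.
3^50 ≡ 100 (mod 101)  [q = 2: ≢ 1 ✓]
3^20 ≡ 84 (mod 101)  [q = 5: ≢ 1 ✓]
None equal 1, so ord_101(3) = 100: 3 is a primitive root.

Yes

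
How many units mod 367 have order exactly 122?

φ(367) = 367 − 1 = 366 = 2 · 3 · 61.
Since (Z/367Z)^× is cyclic of order 366, the number of elements of order d is φ(d) when d | 366 and 0 otherwise.
122 = 2 · 61 divides 366, and φ(122) = 60.

60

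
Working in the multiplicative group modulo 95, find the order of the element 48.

36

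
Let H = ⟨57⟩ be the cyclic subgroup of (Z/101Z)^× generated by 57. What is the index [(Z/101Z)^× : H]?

5

By Lagrange's theorem, ord_101(57) divides φ(101) = 101 − 1 = 100 = 2^2 · 5^2.
Divisors of 100: 1, 2, 4, 5, 10, 20, 25, 50, 100.
Evaluate successive powers at the divisors of 100:
57^1 ≡ 57 (mod 101)
57^2 ≡ 17 (mod 101)
57^4 ≡ 87 (mod 101)
57^5 ≡ 10 (mod 101)
57^10 ≡ 100 (mod 101)
57^20 ≡ 1 (mod 101) ✓
Thus |⟨57⟩| = ord(57) = 20.
The index is φ(101) / ord(57) = 100 / 20 = 5.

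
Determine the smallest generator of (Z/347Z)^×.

2

φ(347) = 347 − 1 = 346 = 2 · 173.
Test candidates g = 2, 3, … against the prime factors q ∈ {2, 173} of φ(347): g is a generator iff g^(346/q) ≢ 1 for every such q.
g = 2: 2^173 ≡ 346; 2^2 ≡ 4 — none is 1, so 2 is a primitive root.
Hence the least primitive root of 347 is 2.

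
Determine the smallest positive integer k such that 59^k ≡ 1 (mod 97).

Since 59 ∈ (Z/97Z)^×, its order divides φ(97) = 97 − 1 = 96 = 2^5 · 3.
Divisors of 96: 1, 2, 3, 4, 6, 8, 12, 16, 24, 32, 48, 96.
Evaluate successive powers at the divisors of 96:
59^1 ≡ 59
59^2 ≡ 86
59^3 ≡ 30
59^4 ≡ 24
59^6 ≡ 27
59^8 ≡ 91
59^12 ≡ 50
59^16 ≡ 36
59^24 ≡ 75
59^32 ≡ 35
59^48 ≡ 96
59^96 ≡ 1
Hence ord(59) = 96.

96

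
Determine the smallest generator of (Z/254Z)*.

φ(254) = φ(2)·φ(127) = 1·126 = 126 = 2 · 3^2 · 7.
Test candidates g = 2, 3, … against the prime factors q ∈ {2, 3, 7} of φ(254): g is a generator iff g^(126/q) ≢ 1 for every such q.
g = 2: gcd(2, 254) = 2 > 1, not a unit — skip.
g = 3: 3^63 ≡ 253; 3^42 ≡ 107; 3^18 ≡ 131 — none is 1, so 3 is a primitive root.
Hence the least primitive root of 254 is 3.

3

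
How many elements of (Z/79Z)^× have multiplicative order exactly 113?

φ(79) = 79 − 1 = 78 = 2 · 3 · 13.
Since (Z/79Z)^× is cyclic of order 78, the number of elements of order d is φ(d) when d | 78 and 0 otherwise.
Here 78 is not a multiple of 113, so there are no elements of order 113.

0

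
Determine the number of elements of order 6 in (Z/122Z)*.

2

φ(122) = φ(2)·φ(61) = 1·60 = 60 = 2^2 · 3 · 5.
Since (Z/122Z)^× is cyclic of order 60, the number of elements of order d is φ(d) when d | 60 and 0 otherwise.
6 = 2 · 3 divides 60, and φ(6) = 2.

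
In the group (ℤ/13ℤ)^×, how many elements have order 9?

0

φ(13) = 13 − 1 = 12 = 2^2 · 3.
In a cyclic group of order 12, there are φ(d) elements of order d for each divisor d of 12, and zero for non-divisors.
9 does not divide 12, so no element of (Z/13Z)^× has order 9.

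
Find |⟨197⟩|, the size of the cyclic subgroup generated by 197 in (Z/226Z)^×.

By Lagrange's theorem, ord_226(197) divides φ(226) = φ(2)·φ(113) = 1·112 = 112 = 2^4 · 7.
Divisors of 112: 1, 2, 4, 7, 8, 14, 16, 28, 56, 112.
Test each divisor d:
197^1 ≡ 197 (mod 226)
197^2 ≡ 163 (mod 226)
197^4 ≡ 127 (mod 226)
197^7 ≡ 153 (mod 226)
197^8 ≡ 83 (mod 226)
197^14 ≡ 131 (mod 226)
197^16 ≡ 109 (mod 226)
197^28 ≡ 211 (mod 226)
197^56 ≡ 225 (mod 226)
197^112 ≡ 1 (mod 226) ✓
So ord_226(197) = 112.

112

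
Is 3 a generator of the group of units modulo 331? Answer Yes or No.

φ(331) = 331 − 1 = 330 = 2 · 3 · 5 · 11.
An element g generates (Z/331Z)^× iff g^(330/q) ≢ 1 (mod 331) for each prime q ∈ {2, 3, 5, 11}.
3^165 ≡ 330 (mod 331)  [q = 2: ≢ 1 ✓]
3^110 ≡ 299 (mod 331)  [q = 3: ≢ 1 ✓]
3^66 ≡ 64 (mod 331)  [q = 5: ≢ 1 ✓]
3^30 ≡ 270 (mod 331)  [q = 11: ≢ 1 ✓]
Every test exponent gives a nontrivial residue, hence 3 generates the full group.

Yes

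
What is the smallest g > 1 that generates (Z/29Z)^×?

φ(29) = 29 − 1 = 28 = 2^2 · 7.
Test candidates g = 2, 3, … against the prime factors q ∈ {2, 7} of φ(29): g is a generator iff g^(28/q) ≢ 1 for every such q.
g = 2: 2^14 ≡ 28; 2^4 ≡ 16 — none is 1, so 2 is a primitive root.
Hence the least primitive root of 29 is 2.

2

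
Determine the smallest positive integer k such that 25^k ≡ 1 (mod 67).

11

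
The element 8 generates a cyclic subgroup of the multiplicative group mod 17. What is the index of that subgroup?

2

ord(8) | φ(17) = 17 − 1 = 16 = 2^4.
Divisors of 16: 1, 2, 4, 8, 16.
Test each divisor d:
8^1 ≡ 8 (mod 17)
8^2 ≡ 13 (mod 17)
8^4 ≡ 16 (mod 17)
8^8 ≡ 1 (mod 17) ✓
So ord_17(8) = 8, hence |⟨8⟩| = 8.
[(Z/17Z)^× : ⟨8⟩] = 16/8 = 2.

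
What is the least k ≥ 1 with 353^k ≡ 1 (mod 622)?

155

Since 353 ∈ (Z/622Z)^×, its order divides φ(622) = φ(2)·φ(311) = 1·310 = 310 = 2 · 5 · 31.
Divisors of 310: 1, 2, 5, 10, 31, 62, 155, 310.
Evaluate successive powers at the divisors of 310:
353^1 ≡ 353 (mod 622)
353^2 ≡ 209 (mod 622)
353^5 ≡ 13 (mod 622)
353^10 ≡ 169 (mod 622)
353^31 ≡ 317 (mod 622)
353^62 ≡ 347 (mod 622)
353^155 ≡ 1 (mod 622) ✓
So ord_622(353) = 155.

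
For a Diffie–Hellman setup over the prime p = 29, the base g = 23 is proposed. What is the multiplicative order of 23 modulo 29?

7

By Lagrange's theorem, ord_29(23) divides φ(29) = 29 − 1 = 28 = 2^2 · 7.
Divisors of 28: 1, 2, 4, 7, 14, 28.
Compute 23^d (mod 29) for the divisors d until we hit 1:
23^1 ≡ 23 (mod 29)
23^2 ≡ 7 (mod 29)
23^4 ≡ 20 (mod 29)
23^7 ≡ 1 (mod 29) ✓
Hence ord(23) = 7.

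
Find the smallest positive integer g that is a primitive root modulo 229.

6

φ(229) = 229 − 1 = 228 = 2^2 · 3 · 19.
g is a primitive root iff g^(228/q) ≢ 1 (mod 229) for each prime q ∈ {2, 3, 19}.
g = 2: 2^114 ≡ 228; 2^76 ≡ 1 — hits 1, so not a primitive root.
g = 3: 3^114 ≡ 1 — hits 1, so not a primitive root.
g = 4: 4^114 ≡ 1 — hits 1, so not a primitive root.
g = 5: 5^114 ≡ 1 — hits 1, so not a primitive root.
g = 6: 6^114 ≡ 228; 6^76 ≡ 134; 6^12 ≡ 165 — none is 1, so 6 is a primitive root.
The smallest primitive root modulo 229 is 6.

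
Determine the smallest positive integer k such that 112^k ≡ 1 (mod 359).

By Lagrange's theorem, ord_359(112) divides φ(359) = 359 − 1 = 358 = 2 · 179.
Divisors of 358: 1, 2, 179, 358.
Compute 112^d (mod 359) for the divisors d until we hit 1:
112^1 ≡ 112 (mod 359)
112^2 ≡ 338 (mod 359)
112^179 ≡ 358 (mod 359)
112^358 ≡ 1 (mod 359) ✓
The smallest such exponent is 358, so the order of 112 is 358.

358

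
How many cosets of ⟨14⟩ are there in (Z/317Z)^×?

1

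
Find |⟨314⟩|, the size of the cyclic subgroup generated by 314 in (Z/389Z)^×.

388

ord(314) | φ(389) = 389 − 1 = 388 = 2^2 · 97.
Divisors of 388: 1, 2, 4, 97, 194, 388.
Compute 314^d (mod 389) for the divisors d until we hit 1:
314^1 ≡ 314
314^2 ≡ 179
314^4 ≡ 143
314^97 ≡ 115
314^194 ≡ 388
314^388 ≡ 1
The smallest such exponent is 388, so the order of 314 is 388.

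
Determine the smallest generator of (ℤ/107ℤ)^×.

2

φ(107) = 107 − 1 = 106 = 2 · 53.
g is a primitive root iff g^(106/q) ≢ 1 (mod 107) for each prime q ∈ {2, 53}.
g = 2: 2^53 ≡ 106; 2^2 ≡ 4 — none is 1, so 2 is a primitive root.
Hence the least primitive root of 107 is 2.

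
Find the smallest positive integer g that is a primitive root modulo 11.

φ(11) = 11 − 1 = 10 = 2 · 5.
Test candidates g = 2, 3, … against the prime factors q ∈ {2, 5} of φ(11): g is a generator iff g^(10/q) ≢ 1 for every such q.
g = 2: 2^5 ≡ 10; 2^2 ≡ 4 — none is 1, so 2 is a primitive root.
So 2 is the smallest generator of (Z/11Z)^×.

2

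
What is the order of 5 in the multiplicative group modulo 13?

4

ord(5) | φ(13) = 13 − 1 = 12 = 2^2 · 3.
Divisors of 12: 1, 2, 3, 4, 6, 12.
Test each divisor d:
5^1 ≡ 5 (mod 13)
5^2 ≡ 12 (mod 13)
5^3 ≡ 8 (mod 13)
5^4 ≡ 1 (mod 13) ✓
The smallest such exponent is 4, so the order of 5 is 4.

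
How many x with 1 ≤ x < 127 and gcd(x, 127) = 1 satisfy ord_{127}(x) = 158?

φ(127) = 127 − 1 = 126 = 2 · 3^2 · 7.
(Z/127Z)^× is cyclic (|G| = 126); a cyclic group of order m has exactly φ(d) elements of each order d | m, and none otherwise.
Since 158 ∤ 126, the count is 0.

0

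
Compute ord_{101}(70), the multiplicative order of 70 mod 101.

50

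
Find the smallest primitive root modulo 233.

3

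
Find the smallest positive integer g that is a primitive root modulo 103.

5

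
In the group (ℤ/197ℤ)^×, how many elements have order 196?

φ(197) = 197 − 1 = 196 = 2^2 · 7^2.
In a cyclic group of order 196, there are φ(d) elements of order d for each divisor d of 196, and zero for non-divisors.
196 = 2^2 · 7^2 divides 196, and φ(196) = 84.

84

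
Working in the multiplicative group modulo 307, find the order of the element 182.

51

ord(182) | φ(307) = 307 − 1 = 306 = 2 · 3^2 · 17.
Divisors of 306: 1, 2, 3, 6, 9, 17, 18, 34, 51, 102, 153, 306.
Check 182^d mod 307 for each divisor in increasing order:
182^1 ≡ 182 (mod 307)
182^2 ≡ 275 (mod 307)
182^3 ≡ 9 (mod 307)
182^6 ≡ 81 (mod 307)
182^9 ≡ 115 (mod 307)
182^17 ≡ 17 (mod 307)
182^18 ≡ 24 (mod 307)
182^34 ≡ 289 (mod 307)
182^51 ≡ 1 (mod 307) ✓
Therefore the multiplicative order of 182 modulo 307 is 51.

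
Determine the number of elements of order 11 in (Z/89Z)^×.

10

φ(89) = 89 − 1 = 88 = 2^3 · 11.
(Z/89Z)^× is cyclic (|G| = 88); a cyclic group of order m has exactly φ(d) elements of each order d | m, and none otherwise.
11 | 88, and φ(11) = 11 − 1 = 10.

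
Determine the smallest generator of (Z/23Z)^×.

φ(23) = 23 − 1 = 22 = 2 · 11.
g is a primitive root iff g^(22/q) ≢ 1 (mod 23) for each prime q ∈ {2, 11}.
g = 2: 2^11 ≡ 1 — hits 1, so not a primitive root.
g = 3: 3^11 ≡ 1 — hits 1, so not a primitive root.
g = 4: 4^11 ≡ 1 — hits 1, so not a primitive root.
g = 5: 5^11 ≡ 22; 5^2 ≡ 2 — none is 1, so 5 is a primitive root.
So 5 is the smallest generator of (Z/23Z)^×.

5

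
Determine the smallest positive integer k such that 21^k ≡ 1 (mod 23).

22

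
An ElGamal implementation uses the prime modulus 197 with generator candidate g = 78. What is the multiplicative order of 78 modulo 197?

Since 78 ∈ (Z/197Z)^×, its order divides φ(197) = 197 − 1 = 196 = 2^2 · 7^2.
Divisors of 196: 1, 2, 4, 7, 14, 28, 49, 98, 196.
Compute 78^d (mod 197) for the divisors d until we hit 1:
78^1 ≡ 78
78^2 ≡ 174
78^4 ≡ 135
78^7 ≡ 120
78^14 ≡ 19
78^28 ≡ 164
78^49 ≡ 14
78^98 ≡ 196
78^196 ≡ 1
So ord_197(78) = 196.

196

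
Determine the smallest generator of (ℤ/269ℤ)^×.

2

φ(269) = 269 − 1 = 268 = 2^2 · 67.
Test candidates g = 2, 3, … against the prime factors q ∈ {2, 67} of φ(269): g is a generator iff g^(268/q) ≢ 1 for every such q.
g = 2: 2^134 ≡ 268; 2^4 ≡ 16 — none is 1, so 2 is a primitive root.
The smallest primitive root modulo 269 is 2.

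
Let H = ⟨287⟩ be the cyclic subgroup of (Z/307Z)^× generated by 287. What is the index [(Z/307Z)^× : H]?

34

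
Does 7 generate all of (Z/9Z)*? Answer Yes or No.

No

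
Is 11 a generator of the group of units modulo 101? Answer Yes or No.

Yes

φ(101) = 101 − 1 = 100 = 2^2 · 5^2.
An element g generates (Z/101Z)^× iff g^(100/q) ≢ 1 (mod 101) for each prime q ∈ {2, 5}.
11^50 ≡ 100 (mod 101)  [q = 2: ≢ 1 ✓]
11^20 ≡ 87 (mod 101)  [q = 5: ≢ 1 ✓]
Every test exponent gives a nontrivial residue, hence 11 generates the full group.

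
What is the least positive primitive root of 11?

φ(11) = 11 − 1 = 10 = 2 · 5.
g is a primitive root iff g^(10/q) ≢ 1 (mod 11) for each prime q ∈ {2, 5}.
g = 2: 2^5 ≡ 10; 2^2 ≡ 4 — none is 1, so 2 is a primitive root.
Hence the least primitive root of 11 is 2.

2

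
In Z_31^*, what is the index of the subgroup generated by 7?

2

ord(7) | φ(31) = 31 − 1 = 30 = 2 · 3 · 5.
Divisors of 30: 1, 2, 3, 5, 6, 10, 15, 30.
Check 7^d mod 31 for each divisor in increasing order:
7^1 ≡ 7 (mod 31)
7^2 ≡ 18 (mod 31)
7^3 ≡ 2 (mod 31)
7^5 ≡ 5 (mod 31)
7^6 ≡ 4 (mod 31)
7^10 ≡ 25 (mod 31)
7^15 ≡ 1 (mod 31) ✓
The order of 7 is 15, so the subgroup it generates has 15 elements.
[(Z/31Z)^× : ⟨7⟩] = 30/15 = 2.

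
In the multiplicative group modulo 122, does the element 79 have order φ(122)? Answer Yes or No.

Yes

φ(122) = φ(2)·φ(61) = 1·60 = 60 = 2^2 · 3 · 5.
Test 79^(60/q) mod 122 for each prime factor q of 60:
79^30 ≡ 121 (mod 122)  [q = 2: ≢ 1 ✓]
79^20 ≡ 47 (mod 122)  [q = 3: ≢ 1 ✓]
79^12 ≡ 119 (mod 122)  [q = 5: ≢ 1 ✓]
All checks pass, so 79 has order 60 and is a primitive root modulo 122.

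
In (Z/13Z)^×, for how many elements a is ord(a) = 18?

0

φ(13) = 13 − 1 = 12 = 2^2 · 3.
In a cyclic group of order 12, there are φ(d) elements of order d for each divisor d of 12, and zero for non-divisors.
Since 18 ∤ 12, the count is 0.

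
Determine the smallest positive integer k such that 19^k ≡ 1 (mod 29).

28

The order of 19 must divide φ(29) = 29 − 1 = 28 = 2^2 · 7.
Divisors of 28: 1, 2, 4, 7, 14, 28.
Test each divisor d:
19^1 ≡ 19 (mod 29)
19^2 ≡ 13 (mod 29)
19^4 ≡ 24 (mod 29)
19^7 ≡ 12 (mod 29)
19^14 ≡ 28 (mod 29)
19^28 ≡ 1 (mod 29) ✓
Hence ord(19) = 28.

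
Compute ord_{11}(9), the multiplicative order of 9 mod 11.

5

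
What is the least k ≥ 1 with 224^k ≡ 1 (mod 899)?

ord(224) | φ(899) = φ(29·31) = (29−1)·(31−1) = 28·30 = 840 = 2^3 · 3 · 5 · 7.
Divisors of 840: 1, 2, 3, 4, 5, 6, 7, 8, 10, 12, 14, 15, 20, 21, 24, 28, 30, 35, 40, 42, 56, 60, 70, 84, 105, 120, 140, 168, 210, 280, 420, 840.
Check 224^d mod 899 for each divisor in increasing order:
224^1 ≡ 224 (mod 899)
224^2 ≡ 731 (mod 899)
224^3 ≡ 126 (mod 899)
224^4 ≡ 355 (mod 899)
224^5 ≡ 408 (mod 899)
224^6 ≡ 593 (mod 899)
224^7 ≡ 679 (mod 899)
224^8 ≡ 165 (mod 899)
224^10 ≡ 149 (mod 899)
224^12 ≡ 140 (mod 899)
224^14 ≡ 753 (mod 899)
224^15 ≡ 559 (mod 899)
224^20 ≡ 625 (mod 899)
224^21 ≡ 655 (mod 899)
224^24 ≡ 721 (mod 899)
224^28 ≡ 639 (mod 899)
224^30 ≡ 528 (mod 899)
224^35 ≡ 563 (mod 899)
224^40 ≡ 459 (mod 899)
224^42 ≡ 202 (mod 899)
224^56 ≡ 175 (mod 899)
224^60 ≡ 94 (mod 899)
224^70 ≡ 521 (mod 899)
224^84 ≡ 349 (mod 899)
224^105 ≡ 249 (mod 899)
224^120 ≡ 745 (mod 899)
224^140 ≡ 842 (mod 899)
224^168 ≡ 436 (mod 899)
224^210 ≡ 869 (mod 899)
224^280 ≡ 552 (mod 899)
224^420 ≡ 1 (mod 899) ✓
Therefore the multiplicative order of 224 modulo 899 is 420.

420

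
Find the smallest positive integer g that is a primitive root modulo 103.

5

φ(103) = 103 − 1 = 102 = 2 · 3 · 17.
g is a primitive root iff g^(102/q) ≢ 1 (mod 103) for each prime q ∈ {2, 3, 17}.
g = 2: 2^51 ≡ 1 — hits 1, so not a primitive root.
g = 3: 3^51 ≡ 102; 3^34 ≡ 1 — hits 1, so not a primitive root.
g = 4: 4^51 ≡ 1 — hits 1, so not a primitive root.
g = 5: 5^51 ≡ 102; 5^34 ≡ 56; 5^6 ≡ 72 — none is 1, so 5 is a primitive root.
Hence the least primitive root of 103 is 5.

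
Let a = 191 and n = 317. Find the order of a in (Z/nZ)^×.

316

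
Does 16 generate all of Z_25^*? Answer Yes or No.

φ(25) = φ(5^2) = 5·(5−1) = 20 = 2^2 · 5.
An element g generates (Z/25Z)^× iff g^(20/q) ≢ 1 (mod 25) for each prime q ∈ {2, 5}.
16^10 ≡ 1 (mod 25)  [q = 2: ≡ 1 ✗]
16^4 ≡ 11 (mod 25)  [q = 5: ≢ 1 ✓]
Since 16^10 ≡ 1, the order of 16 divides 10 < 20, so 16 is not a primitive root.

No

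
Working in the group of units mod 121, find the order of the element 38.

55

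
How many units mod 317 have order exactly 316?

φ(317) = 317 − 1 = 316 = 2^2 · 79.
Since (Z/317Z)^× is cyclic of order 316, the number of elements of order d is φ(d) when d | 316 and 0 otherwise.
316 = 2^2 · 79 divides 316, and φ(316) = 156.

156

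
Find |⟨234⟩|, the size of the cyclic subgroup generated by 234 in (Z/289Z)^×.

Since 234 ∈ (Z/289Z)^×, its order divides φ(289) = φ(17^2) = 17·(17−1) = 272 = 2^4 · 17.
Divisors of 272: 1, 2, 4, 8, 16, 17, 34, 68, 136, 272.
Check 234^d mod 289 for each divisor in increasing order:
234^1 ≡ 234 (mod 289)
234^2 ≡ 135 (mod 289)
234^4 ≡ 18 (mod 289)
234^8 ≡ 35 (mod 289)
234^16 ≡ 69 (mod 289)
234^17 ≡ 251 (mod 289)
234^34 ≡ 288 (mod 289)
234^68 ≡ 1 (mod 289) ✓
The smallest such exponent is 68, so the order of 234 is 68.

68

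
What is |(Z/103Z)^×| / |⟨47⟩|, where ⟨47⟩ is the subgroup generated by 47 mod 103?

The order of 47 must divide φ(103) = 103 − 1 = 102 = 2 · 3 · 17.
Divisors of 102: 1, 2, 3, 6, 17, 34, 51, 102.
Compute 47^d (mod 103) for the divisors d until we hit 1:
47^1 ≡ 47
47^2 ≡ 46
47^3 ≡ 102
47^6 ≡ 1
The order of 47 is 6, so the subgroup it generates has 6 elements.
The index is φ(103) / ord(47) = 102 / 6 = 17.

17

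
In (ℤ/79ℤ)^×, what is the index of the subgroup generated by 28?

ord(28) | φ(79) = 79 − 1 = 78 = 2 · 3 · 13.
Divisors of 78: 1, 2, 3, 6, 13, 26, 39, 78.
Evaluate successive powers at the divisors of 78:
28^1 ≡ 28 (mod 79)
28^2 ≡ 73 (mod 79)
28^3 ≡ 69 (mod 79)
28^6 ≡ 21 (mod 79)
28^13 ≡ 24 (mod 79)
28^26 ≡ 23 (mod 79)
28^39 ≡ 78 (mod 79)
28^78 ≡ 1 (mod 79) ✓
Thus |⟨28⟩| = ord(28) = 78.
The index is φ(79) / ord(28) = 78 / 78 = 1.

1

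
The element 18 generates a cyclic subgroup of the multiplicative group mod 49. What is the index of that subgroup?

14

ord(18) | φ(49) = φ(7^2) = 7·(7−1) = 42 = 2 · 3 · 7.
Divisors of 42: 1, 2, 3, 6, 7, 14, 21, 42.
Compute 18^d (mod 49) for the divisors d until we hit 1:
18^1 ≡ 18 (mod 49)
18^2 ≡ 30 (mod 49)
18^3 ≡ 1 (mod 49) ✓
So ord_49(18) = 3, hence |⟨18⟩| = 3.
The index is φ(49) / ord(18) = 42 / 3 = 14.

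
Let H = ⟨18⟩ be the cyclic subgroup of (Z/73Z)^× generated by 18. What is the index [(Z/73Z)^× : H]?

Since 18 ∈ (Z/73Z)^×, its order divides φ(73) = 73 − 1 = 72 = 2^3 · 3^2.
Divisors of 72: 1, 2, 3, 4, 6, 8, 9, 12, 18, 24, 36, 72.
Test each divisor d:
18^1 ≡ 18
18^2 ≡ 32
18^3 ≡ 65
18^4 ≡ 2
18^6 ≡ 64
18^8 ≡ 4
18^9 ≡ 72
18^12 ≡ 8
18^18 ≡ 1
The order of 18 is 18, so the subgroup it generates has 18 elements.
Index = |(Z/73Z)^×| / |⟨18⟩| = 72 / 18 = 4.

4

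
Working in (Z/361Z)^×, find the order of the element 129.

342

Since 129 ∈ (Z/361Z)^×, its order divides φ(361) = φ(19^2) = 19·(19−1) = 342 = 2 · 3^2 · 19.
Divisors of 342: 1, 2, 3, 6, 9, 18, 19, 38, 57, 114, 171, 342.
Check 129^d mod 361 for each divisor in increasing order:
129^1 ≡ 129 (mod 361)
129^2 ≡ 35 (mod 361)
129^3 ≡ 183 (mod 361)
129^6 ≡ 277 (mod 361)
129^9 ≡ 151 (mod 361)
129^18 ≡ 58 (mod 361)
129^19 ≡ 262 (mod 361)
129^38 ≡ 54 (mod 361)
129^57 ≡ 69 (mod 361)
129^114 ≡ 68 (mod 361)
129^171 ≡ 360 (mod 361)
129^342 ≡ 1 (mod 361) ✓
The smallest such exponent is 342, so the order of 129 is 342.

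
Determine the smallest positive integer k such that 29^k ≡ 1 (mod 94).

Since 29 ∈ (Z/94Z)^×, its order divides φ(94) = φ(2)·φ(47) = 1·46 = 46 = 2 · 23.
Divisors of 46: 1, 2, 23, 46.
Compute 29^d (mod 94) for the divisors d until we hit 1:
29^1 ≡ 29 (mod 94)
29^2 ≡ 89 (mod 94)
29^23 ≡ 93 (mod 94)
29^46 ≡ 1 (mod 94) ✓
So ord_94(29) = 46.

46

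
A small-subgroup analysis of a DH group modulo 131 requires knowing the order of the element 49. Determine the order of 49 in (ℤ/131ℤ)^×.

The order of 49 must divide φ(131) = 131 − 1 = 130 = 2 · 5 · 13.
Divisors of 130: 1, 2, 5, 10, 13, 26, 65, 130.
Compute 49^d (mod 131) for the divisors d until we hit 1:
49^1 ≡ 49 (mod 131)
49^2 ≡ 43 (mod 131)
49^5 ≡ 80 (mod 131)
49^10 ≡ 112 (mod 131)
49^13 ≡ 53 (mod 131)
49^26 ≡ 58 (mod 131)
49^65 ≡ 1 (mod 131) ✓
Therefore the multiplicative order of 49 modulo 131 is 65.

65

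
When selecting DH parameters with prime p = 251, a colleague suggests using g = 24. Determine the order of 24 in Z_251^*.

The order of 24 must divide φ(251) = 251 − 1 = 250 = 2 · 5^3.
Divisors of 250: 1, 2, 5, 10, 25, 50, 125, 250.
Evaluate successive powers at the divisors of 250:
24^1 ≡ 24 (mod 251)
24^2 ≡ 74 (mod 251)
24^5 ≡ 151 (mod 251)
24^10 ≡ 211 (mod 251)
24^25 ≡ 138 (mod 251)
24^50 ≡ 219 (mod 251)
24^125 ≡ 250 (mod 251)
24^250 ≡ 1 (mod 251) ✓
Therefore the multiplicative order of 24 modulo 251 is 250.

250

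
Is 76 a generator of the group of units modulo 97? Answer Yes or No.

φ(97) = 97 − 1 = 96 = 2^5 · 3.
An element g generates (Z/97Z)^× iff g^(96/q) ≢ 1 (mod 97) for each prime q ∈ {2, 3}.
76^48 ≡ 96 (mod 97)  [q = 2: ≢ 1 ✓]
76^32 ≡ 61 (mod 97)  [q = 3: ≢ 1 ✓]
None equal 1, so ord_97(76) = 96: 76 is a primitive root.

Yes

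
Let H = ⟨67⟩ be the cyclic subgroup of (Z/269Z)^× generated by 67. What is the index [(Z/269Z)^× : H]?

4

By Lagrange's theorem, ord_269(67) divides φ(269) = 269 − 1 = 268 = 2^2 · 67.
Divisors of 268: 1, 2, 4, 67, 134, 268.
Check 67^d mod 269 for each divisor in increasing order:
67^1 ≡ 67 (mod 269)
67^2 ≡ 185 (mod 269)
67^4 ≡ 62 (mod 269)
67^67 ≡ 1 (mod 269) ✓
So ord_269(67) = 67, hence |⟨67⟩| = 67.
The index is φ(269) / ord(67) = 268 / 67 = 4.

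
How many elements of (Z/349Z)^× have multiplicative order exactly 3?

2

φ(349) = 349 − 1 = 348 = 2^2 · 3 · 29.
Since (Z/349Z)^× is cyclic of order 348, the number of elements of order d is φ(d) when d | 348 and 0 otherwise.
3 | 348, and φ(3) = 3 − 1 = 2.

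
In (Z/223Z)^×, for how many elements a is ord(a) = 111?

φ(223) = 223 − 1 = 222 = 2 · 3 · 37.
(Z/223Z)^× is cyclic (|G| = 222); a cyclic group of order m has exactly φ(d) elements of each order d | m, and none otherwise.
111 = 3 · 37 divides 222, and φ(111) = 72.

72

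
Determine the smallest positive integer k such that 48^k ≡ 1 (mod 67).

ord(48) | φ(67) = 67 − 1 = 66 = 2 · 3 · 11.
Divisors of 66: 1, 2, 3, 6, 11, 22, 33, 66.
Evaluate successive powers at the divisors of 66:
48^1 ≡ 48 (mod 67)
48^2 ≡ 26 (mod 67)
48^3 ≡ 42 (mod 67)
48^6 ≡ 22 (mod 67)
48^11 ≡ 38 (mod 67)
48^22 ≡ 37 (mod 67)
48^33 ≡ 66 (mod 67)
48^66 ≡ 1 (mod 67) ✓
Therefore the multiplicative order of 48 modulo 67 is 66.

66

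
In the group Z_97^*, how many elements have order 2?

φ(97) = 97 − 1 = 96 = 2^5 · 3.
In a cyclic group of order 96, there are φ(d) elements of order d for each divisor d of 96, and zero for non-divisors.
2 | 96, and φ(2) = 2 − 1 = 1.

1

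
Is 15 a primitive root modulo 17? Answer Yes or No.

φ(17) = 17 − 1 = 16 = 2^4.
Test 15^(16/q) mod 17 for each prime factor q of 16:
15^8 ≡ 1 (mod 17)  [q = 2: ≡ 1 ✗]
Since 15^8 ≡ 1, the order of 15 divides 8 < 16, so 15 is not a primitive root.

No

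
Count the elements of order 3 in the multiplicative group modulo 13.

2

φ(13) = 13 − 1 = 12 = 2^2 · 3.
Since (Z/13Z)^× is cyclic of order 12, the number of elements of order d is φ(d) when d | 12 and 0 otherwise.
3 | 12, and φ(3) = 3 − 1 = 2.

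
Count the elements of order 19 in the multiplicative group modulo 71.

0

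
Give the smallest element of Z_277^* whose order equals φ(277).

5

φ(277) = 277 − 1 = 276 = 2^2 · 3 · 23.
Test candidates g = 2, 3, … against the prime factors q ∈ {2, 3, 23} of φ(277): g is a generator iff g^(276/q) ≢ 1 for every such q.
g = 2: 2^138 ≡ 276; 2^92 ≡ 1 — hits 1, so not a primitive root.
g = 3: 3^138 ≡ 1 — hits 1, so not a primitive root.
g = 4: 4^138 ≡ 1 — hits 1, so not a primitive root.
g = 5: 5^138 ≡ 276; 5^92 ≡ 116; 5^12 ≡ 27 — none is 1, so 5 is a primitive root.
Hence the least primitive root of 277 is 5.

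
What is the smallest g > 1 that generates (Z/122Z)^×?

7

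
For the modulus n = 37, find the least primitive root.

2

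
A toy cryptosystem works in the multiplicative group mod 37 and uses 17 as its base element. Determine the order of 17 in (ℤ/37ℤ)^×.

36

Since 17 ∈ (Z/37Z)^×, its order divides φ(37) = 37 − 1 = 36 = 2^2 · 3^2.
Divisors of 36: 1, 2, 3, 4, 6, 9, 12, 18, 36.
Check 17^d mod 37 for each divisor in increasing order:
17^1 ≡ 17 (mod 37)
17^2 ≡ 30 (mod 37)
17^3 ≡ 29 (mod 37)
17^4 ≡ 12 (mod 37)
17^6 ≡ 27 (mod 37)
17^9 ≡ 6 (mod 37)
17^12 ≡ 26 (mod 37)
17^18 ≡ 36 (mod 37)
17^36 ≡ 1 (mod 37) ✓
Hence ord(17) = 36.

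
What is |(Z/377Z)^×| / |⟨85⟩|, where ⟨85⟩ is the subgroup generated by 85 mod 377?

4

The order of 85 must divide φ(377) = φ(13·29) = (13−1)·(29−1) = 12·28 = 336 = 2^4 · 3 · 7.
Divisors of 336: 1, 2, 3, 4, 6, 7, 8, 12, 14, 16, 21, 24, 28, 42, 48, 56, 84, 112, 168, 336.
Compute 85^d (mod 377) for the divisors d until we hit 1:
85^1 ≡ 85 (mod 377)
85^2 ≡ 62 (mod 377)
85^3 ≡ 369 (mod 377)
85^4 ≡ 74 (mod 377)
85^6 ≡ 64 (mod 377)
85^7 ≡ 162 (mod 377)
85^8 ≡ 198 (mod 377)
85^12 ≡ 326 (mod 377)
85^14 ≡ 231 (mod 377)
85^16 ≡ 373 (mod 377)
85^21 ≡ 99 (mod 377)
85^24 ≡ 339 (mod 377)
85^28 ≡ 204 (mod 377)
85^42 ≡ 376 (mod 377)
85^48 ≡ 313 (mod 377)
85^56 ≡ 146 (mod 377)
85^84 ≡ 1 (mod 377) ✓
Thus |⟨85⟩| = ord(85) = 84.
The index is φ(377) / ord(85) = 336 / 84 = 4.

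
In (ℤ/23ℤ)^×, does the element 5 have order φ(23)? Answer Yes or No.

φ(23) = 23 − 1 = 22 = 2 · 11.
It suffices to check that the order of 5 is not a proper divisor of 22: compute 5^(22/q) for q ∈ {2, 11}.
5^11 ≡ 22 (mod 23)  [q = 2: ≢ 1 ✓]
5^2 ≡ 2 (mod 23)  [q = 11: ≢ 1 ✓]
Every test exponent gives a nontrivial residue, hence 5 generates the full group.

Yes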